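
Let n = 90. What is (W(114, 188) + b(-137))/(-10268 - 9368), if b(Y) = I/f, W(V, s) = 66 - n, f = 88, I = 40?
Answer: 259/215996 ≈ 0.0011991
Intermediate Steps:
W(V, s) = -24 (W(V, s) = 66 - 1*90 = 66 - 90 = -24)
b(Y) = 5/11 (b(Y) = 40/88 = 40*(1/88) = 5/11)
(W(114, 188) + b(-137))/(-10268 - 9368) = (-24 + 5/11)/(-10268 - 9368) = -259/11/(-19636) = -259/11*(-1/19636) = 259/215996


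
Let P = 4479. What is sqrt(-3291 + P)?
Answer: 6*sqrt(33) ≈ 34.467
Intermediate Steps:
sqrt(-3291 + P) = sqrt(-3291 + 4479) = sqrt(1188) = 6*sqrt(33)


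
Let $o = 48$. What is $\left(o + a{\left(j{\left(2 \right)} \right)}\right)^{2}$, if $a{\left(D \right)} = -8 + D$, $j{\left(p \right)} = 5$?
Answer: $2025$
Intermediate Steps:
$\left(o + a{\left(j{\left(2 \right)} \right)}\right)^{2} = \left(48 + \left(-8 + 5\right)\right)^{2} = \left(48 - 3\right)^{2} = 45^{2} = 2025$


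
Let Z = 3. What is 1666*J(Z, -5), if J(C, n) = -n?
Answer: 8330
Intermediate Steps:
1666*J(Z, -5) = 1666*(-1*(-5)) = 1666*5 = 8330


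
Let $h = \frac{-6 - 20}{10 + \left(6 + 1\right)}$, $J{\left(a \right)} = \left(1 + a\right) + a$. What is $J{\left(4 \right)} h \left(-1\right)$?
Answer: $\frac{234}{17} \approx 13.765$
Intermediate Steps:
$J{\left(a \right)} = 1 + 2 a$
$h = - \frac{26}{17}$ ($h = - \frac{26}{10 + 7} = - \frac{26}{17} \approx -1.5294$)
$J{\left(4 \right)} h \left(-1\right) = \left(1 + 2 \cdot 4\right) \left(- \frac{26}{17}\right) \left(-1\right) = \left(1 + 8\right) \left(- \frac{26}{17}\right) \left(-1\right) = 9 \left(- \frac{26}{17}\right) \left(-1\right) = \left(- \frac{234}{17}\right) \left(-1\right) = \frac{234}{17}$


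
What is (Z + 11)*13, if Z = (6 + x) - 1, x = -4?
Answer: 156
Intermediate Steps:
Z = 1 (Z = (6 - 4) - 1 = 2 - 1 = 1)
(Z + 11)*13 = (1 + 11)*13 = 12*13 = 156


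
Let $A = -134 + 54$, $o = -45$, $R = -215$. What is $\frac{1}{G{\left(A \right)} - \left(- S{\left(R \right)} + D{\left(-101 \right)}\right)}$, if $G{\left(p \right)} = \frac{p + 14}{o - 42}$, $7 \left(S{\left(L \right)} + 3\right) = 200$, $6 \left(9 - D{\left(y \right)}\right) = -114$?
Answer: $- \frac{203}{339} \approx -0.59882$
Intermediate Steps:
$D{\left(y \right)} = 28$ ($D{\left(y \right)} = 9 - -19 = 9 + 19 = 28$)
$S{\left(L \right)} = \frac{179}{7}$ ($S{\left(L \right)} = -3 + \frac{1}{7} \cdot 200 = -3 + \frac{200}{7} = \frac{179}{7}$)
$A = -80$
$G{\left(p \right)} = - \frac{14}{87} - \frac{p}{87}$ ($G{\left(p \right)} = \frac{p + 14}{-45 - 42} = \frac{14 + p}{-87} = \left(14 + p\right) \left(- \frac{1}{87}\right) = - \frac{14}{87} - \frac{p}{87}$)
$\frac{1}{G{\left(A \right)} - \left(- S{\left(R \right)} + D{\left(-101 \right)}\right)} = \frac{1}{\left(- \frac{14}{87} - - \frac{80}{87}\right) + \left(\frac{179}{7} - 28\right)} = \frac{1}{\left(- \frac{14}{87} + \frac{80}{87}\right) + \left(\frac{179}{7} - 28\right)} = \frac{1}{\frac{22}{29} - \frac{17}{7}} = \frac{1}{- \frac{339}{203}} = - \frac{203}{339}$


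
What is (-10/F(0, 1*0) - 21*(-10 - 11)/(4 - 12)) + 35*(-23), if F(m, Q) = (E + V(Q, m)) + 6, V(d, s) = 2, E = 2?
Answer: -6889/8 ≈ -861.13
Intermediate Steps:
F(m, Q) = 10 (F(m, Q) = (2 + 2) + 6 = 4 + 6 = 10)
(-10/F(0, 1*0) - 21*(-10 - 11)/(4 - 12)) + 35*(-23) = (-10/10 - 21*(-10 - 11)/(4 - 12)) + 35*(-23) = (-10*⅒ - 21/((-8/(-21)))) - 805 = (-1 - 21/((-8*(-1/21)))) - 805 = (-1 - 21/8/21) - 805 = (-1 - 21*21/8) - 805 = (-1 - 441/8) - 805 = -449/8 - 805 = -6889/8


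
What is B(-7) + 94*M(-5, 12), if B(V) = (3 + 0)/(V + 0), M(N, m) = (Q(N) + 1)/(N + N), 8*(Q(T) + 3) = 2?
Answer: 2243/140 ≈ 16.021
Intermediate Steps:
Q(T) = -11/4 (Q(T) = -3 + (⅛)*2 = -3 + ¼ = -11/4)
M(N, m) = -7/(8*N) (M(N, m) = (-11/4 + 1)/(N + N) = -7*1/(2*N)/4 = -7/(8*N))
B(V) = 3/V
B(-7) + 94*M(-5, 12) = 3/(-7) + 94*(-7/8/(-5)) = 3*(-⅐) + 94*(-7/8*(-⅕)) = -3/7 + 94*(7/40) = -3/7 + 329/20 = 2243/140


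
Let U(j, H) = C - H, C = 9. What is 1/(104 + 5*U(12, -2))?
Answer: 1/159 ≈ 0.0062893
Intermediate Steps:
U(j, H) = 9 - H
1/(104 + 5*U(12, -2)) = 1/(104 + 5*(9 - 1*(-2))) = 1/(104 + 5*(9 + 2)) = 1/(104 + 5*11) = 1/(104 + 55) = 1/159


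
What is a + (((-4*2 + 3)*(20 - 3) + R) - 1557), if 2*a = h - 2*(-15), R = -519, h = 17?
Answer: -4275/2 ≈ -2137.5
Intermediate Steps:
a = 47/2 (a = (17 - 2*(-15))/2 = (17 + 30)/2 = (½)*47 = 47/2 ≈ 23.500)
a + (((-4*2 + 3)*(20 - 3) + R) - 1557) = 47/2 + (((-4*2 + 3)*(20 - 3) - 519) - 1557) = 47/2 + (((-8 + 3)*17 - 519) - 1557) = 47/2 + ((-5*17 - 519) - 1557) = 47/2 + ((-85 - 519) - 1557) = 47/2 + (-604 - 1557) = 47/2 - 2161 = -4275/2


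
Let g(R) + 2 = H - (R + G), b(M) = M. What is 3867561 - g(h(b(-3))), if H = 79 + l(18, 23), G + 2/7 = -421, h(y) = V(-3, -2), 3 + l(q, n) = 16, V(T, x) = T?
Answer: 27069327/7 ≈ 3.8670e+6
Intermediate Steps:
l(q, n) = 13 (l(q, n) = -3 + 16 = 13)
h(y) = -3
G = -2949/7 (G = -2/7 - 421 = -2949/7 ≈ -421.29)
H = 92 (H = 79 + 13 = 92)
g(R) = 3579/7 - R (g(R) = -2 + (92 - (R - 2949/7)) = -2 + (92 - (-2949/7 + R)) = -2 + (92 + (2949/7 - R)) = -2 + (3593/7 - R) = 3579/7 - R)
3867561 - g(h(b(-3))) = 3867561 - (3579/7 - 1*(-3)) = 3867561 - (3579/7 + 3) = 3867561 - 1*3600/7 = 3867561 - 3600/7 = 27069327/7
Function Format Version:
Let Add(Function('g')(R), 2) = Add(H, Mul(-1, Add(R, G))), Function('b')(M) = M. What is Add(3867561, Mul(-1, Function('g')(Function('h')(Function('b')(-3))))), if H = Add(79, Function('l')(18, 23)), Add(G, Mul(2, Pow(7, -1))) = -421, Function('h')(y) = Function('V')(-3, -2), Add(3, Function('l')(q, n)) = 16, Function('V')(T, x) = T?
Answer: Rational(27069327, 7) ≈ 3.8670e+6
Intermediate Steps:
Function('l')(q, n) = 13 (Function('l')(q, n) = Add(-3, 16) = 13)
Function('h')(y) = -3
G = Rational(-2949, 7) (G = Add(Rational(-2, 7), -421) = Rational(-2949, 7) ≈ -421.29)
H = 92 (H = Add(79, 13) = 92)
Function('g')(R) = Add(Rational(3579, 7), Mul(-1, R)) (Function('g')(R) = Add(-2, Add(92, Mul(-1, Add(R, Rational(-2949, 7))))) = Add(-2, Add(92, Mul(-1, Add(Rational(-2949, 7), R)))) = Add(-2, Add(92, Add(Rational(2949, 7), Mul(-1, R)))) = Add(-2, Add(Rational(3593, 7), Mul(-1, R))) = Add(Rational(3579, 7), Mul(-1, R)))
Add(3867561, Mul(-1, Function('g')(Function('h')(Function('b')(-3))))) = Add(3867561, Mul(-1, Add(Rational(3579, 7), Mul(-1, -3)))) = Add(3867561, Mul(-1, Add(Rational(3579, 7), 3))) = Add(3867561, Mul(-1, Rational(3600, 7))) = Add(3867561, Rational(-3600, 7)) = Rational(27069327, 7)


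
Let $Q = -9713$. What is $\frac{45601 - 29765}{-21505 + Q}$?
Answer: $- \frac{7918}{15609} \approx -0.50727$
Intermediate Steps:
$\frac{45601 - 29765}{-21505 + Q} = \frac{45601 - 29765}{-21505 - 9713} = \frac{15836}{-31218} = 15836 \left(- \frac{1}{31218}\right) = - \frac{7918}{15609}$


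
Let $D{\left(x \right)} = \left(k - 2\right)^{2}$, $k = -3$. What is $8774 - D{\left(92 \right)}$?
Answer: $8749$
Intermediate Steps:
$D{\left(x \right)} = 25$ ($D{\left(x \right)} = \left(-3 - 2\right)^{2} = \left(-5\right)^{2} = 25$)
$8774 - D{\left(92 \right)} = 8774 - 25 = 8749$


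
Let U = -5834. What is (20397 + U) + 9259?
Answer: 23822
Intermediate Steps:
(20397 + U) + 9259 = (20397 - 5834) + 9259 = 14563 + 9259 = 23822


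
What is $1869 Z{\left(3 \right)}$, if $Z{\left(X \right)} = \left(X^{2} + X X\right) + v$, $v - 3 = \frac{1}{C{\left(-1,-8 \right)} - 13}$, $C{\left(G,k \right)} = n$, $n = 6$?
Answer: $38982$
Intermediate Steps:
$C{\left(G,k \right)} = 6$
$v = \frac{20}{7}$ ($v = 3 + \frac{1}{6 - 13} = 3 + \frac{1}{-7} = 3 - \frac{1}{7} = \frac{20}{7} \approx 2.8571$)
$Z{\left(X \right)} = \frac{20}{7} + 2 X^{2}$ ($Z{\left(X \right)} = \left(X^{2} + X X\right) + \frac{20}{7} = \left(X^{2} + X^{2}\right) + \frac{20}{7} = 2 X^{2} + \frac{20}{7} = \frac{20}{7} + 2 X^{2}$)
$1869 Z{\left(3 \right)} = 1869 \left(\frac{20}{7} + 2 \cdot 3^{2}\right) = 1869 \left(\frac{20}{7} + 2 \cdot 9\right) = 1869 \left(\frac{20}{7} + 18\right) = 1869 \cdot \frac{146}{7} = 38982$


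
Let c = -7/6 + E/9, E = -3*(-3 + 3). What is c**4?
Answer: 2401/1296 ≈ 1.8526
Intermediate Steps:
E = 0 (E = -3*0 = 0)
c = -7/6 (c = -7/6 + 0/9 = -7*1/6 + 0*(1/9) = -7/6 + 0 = -7/6 ≈ -1.1667)
c**4 = (-7/6)**4 = 2401/1296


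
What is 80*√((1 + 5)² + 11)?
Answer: 80*√47 ≈ 548.45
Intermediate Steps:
80*√((1 + 5)² + 11) = 80*√(6² + 11) = 80*√(36 + 11) = 80*√47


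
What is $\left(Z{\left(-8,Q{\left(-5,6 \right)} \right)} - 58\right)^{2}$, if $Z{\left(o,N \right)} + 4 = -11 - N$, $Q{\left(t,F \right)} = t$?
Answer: $4624$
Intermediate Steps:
$Z{\left(o,N \right)} = -15 - N$ ($Z{\left(o,N \right)} = -4 - \left(11 + N\right) = -15 - N$)
$\left(Z{\left(-8,Q{\left(-5,6 \right)} \right)} - 58\right)^{2} = \left(\left(-15 - -5\right) - 58\right)^{2} = \left(\left(-15 + 5\right) - 58\right)^{2} = \left(-10 - 58\right)^{2} = \left(-68\right)^{2} = 4624$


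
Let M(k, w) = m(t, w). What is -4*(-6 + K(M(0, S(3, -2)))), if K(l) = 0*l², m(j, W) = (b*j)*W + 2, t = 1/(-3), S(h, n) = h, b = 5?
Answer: 24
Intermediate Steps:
t = -⅓ ≈ -0.33333
m(j, W) = 2 + 5*W*j (m(j, W) = (5*j)*W + 2 = 5*W*j + 2 = 2 + 5*W*j)
M(k, w) = 2 - 5*w/3 (M(k, w) = 2 + 5*w*(-⅓) = 2 - 5*w/3)
K(l) = 0
-4*(-6 + K(M(0, S(3, -2)))) = -4*(-6 + 0) = -4*(-6) = 24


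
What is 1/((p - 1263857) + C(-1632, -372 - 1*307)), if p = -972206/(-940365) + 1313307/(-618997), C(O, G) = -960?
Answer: -582083113905/736229251075320058 ≈ -7.9063e-7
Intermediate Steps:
p = -633195339673/582083113905 (p = -972206*(-1/940365) + 1313307*(-1/618997) = 972206/940365 - 1313307/618997 = -633195339673/582083113905 ≈ -1.0878)
1/((p - 1263857) + C(-1632, -372 - 1*307)) = 1/((-633195339673/582083113905 - 1263857) - 960) = 1/(-735670451285971258/582083113905 - 960) = 1/(-736229251075320058/582083113905) = -582083113905/736229251075320058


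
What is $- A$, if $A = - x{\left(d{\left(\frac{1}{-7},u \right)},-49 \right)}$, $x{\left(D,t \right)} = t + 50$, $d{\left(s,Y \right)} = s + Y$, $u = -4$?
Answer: $1$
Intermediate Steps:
$d{\left(s,Y \right)} = Y + s$
$x{\left(D,t \right)} = 50 + t$
$A = -1$ ($A = - (50 - 49) = \left(-1\right) 1 = -1$)
$- A = \left(-1\right) \left(-1\right) = 1$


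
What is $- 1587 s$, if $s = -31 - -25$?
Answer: $9522$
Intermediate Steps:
$s = -6$ ($s = -31 + 25 = -6$)
$- 1587 s = \left(-1587\right) \left(-6\right) = 9522$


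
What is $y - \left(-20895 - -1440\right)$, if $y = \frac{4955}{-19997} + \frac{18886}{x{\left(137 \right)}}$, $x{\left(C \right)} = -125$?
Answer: $\frac{48251921658}{2499625} \approx 19304.0$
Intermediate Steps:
$y = - \frac{378282717}{2499625}$ ($y = \frac{4955}{-19997} + \frac{18886}{-125} = 4955 \left(- \frac{1}{19997}\right) + 18886 \left(- \frac{1}{125}\right) = - \frac{4955}{19997} - \frac{18886}{125} = - \frac{378282717}{2499625} \approx -151.34$)
$y - \left(-20895 - -1440\right) = - \frac{378282717}{2499625} - \left(-20895 - -1440\right) = - \frac{378282717}{2499625} - \left(-20895 + 1440\right) = - \frac{378282717}{2499625} - -19455 = - \frac{378282717}{2499625} + 19455 = \frac{48251921658}{2499625}$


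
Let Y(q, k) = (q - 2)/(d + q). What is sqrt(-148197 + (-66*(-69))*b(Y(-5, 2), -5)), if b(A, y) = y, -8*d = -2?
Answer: I*sqrt(170967) ≈ 413.48*I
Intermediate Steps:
d = 1/4 (d = -1/8*(-2) = 1/4 ≈ 0.25000)
Y(q, k) = (-2 + q)/(1/4 + q) (Y(q, k) = (q - 2)/(1/4 + q) = (-2 + q)/(1/4 + q))
sqrt(-148197 + (-66*(-69))*b(Y(-5, 2), -5)) = sqrt(-148197 - 66*(-69)*(-5)) = sqrt(-148197 + 4554*(-5)) = sqrt(-148197 - 22770) = sqrt(-170967) = I*sqrt(170967)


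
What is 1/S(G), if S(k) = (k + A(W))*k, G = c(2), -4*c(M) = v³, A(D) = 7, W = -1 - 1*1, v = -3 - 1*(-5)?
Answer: -⅒ ≈ -0.10000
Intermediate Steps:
v = 2 (v = -3 + 5 = 2)
W = -2 (W = -1 - 1 = -2)
c(M) = -2 (c(M) = -¼*2³ = -¼*8 = -2)
G = -2
S(k) = k*(7 + k) (S(k) = (k + 7)*k = (7 + k)*k = k*(7 + k))
1/S(G) = 1/(-2*(7 - 2)) = 1/(-2*5) = 1/(-10) = -⅒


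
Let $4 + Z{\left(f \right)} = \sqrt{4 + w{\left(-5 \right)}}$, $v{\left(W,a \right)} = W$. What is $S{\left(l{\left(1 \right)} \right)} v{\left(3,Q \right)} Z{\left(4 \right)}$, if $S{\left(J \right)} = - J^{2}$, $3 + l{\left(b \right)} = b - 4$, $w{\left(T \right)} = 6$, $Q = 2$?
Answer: $432 - 108 \sqrt{10} \approx 90.474$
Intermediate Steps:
$Z{\left(f \right)} = -4 + \sqrt{10}$ ($Z{\left(f \right)} = -4 + \sqrt{4 + 6} = -4 + \sqrt{10}$)
$l{\left(b \right)} = -7 + b$ ($l{\left(b \right)} = -3 + \left(b - 4\right) = -3 + \left(-4 + b\right) = -7 + b$)
$S{\left(l{\left(1 \right)} \right)} v{\left(3,Q \right)} Z{\left(4 \right)} = - \left(-7 + 1\right)^{2} \cdot 3 \left(-4 + \sqrt{10}\right) = - \left(-6\right)^{2} \cdot 3 \left(-4 + \sqrt{10}\right) = \left(-1\right) 36 \cdot 3 \left(-4 + \sqrt{10}\right) = \left(-36\right) 3 \left(-4 + \sqrt{10}\right) = - 108 \left(-4 + \sqrt{10}\right) = 432 - 108 \sqrt{10}$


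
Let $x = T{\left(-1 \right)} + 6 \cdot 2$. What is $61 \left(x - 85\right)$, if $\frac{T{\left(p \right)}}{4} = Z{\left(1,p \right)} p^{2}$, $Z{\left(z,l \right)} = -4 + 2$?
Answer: $-4941$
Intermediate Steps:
$Z{\left(z,l \right)} = -2$
$T{\left(p \right)} = - 8 p^{2}$ ($T{\left(p \right)} = 4 \left(- 2 p^{2}\right) = - 8 p^{2}$)
$x = 4$ ($x = - 8 \left(-1\right)^{2} + 6 \cdot 2 = \left(-8\right) 1 + 12 = -8 + 12 = 4$)
$61 \left(x - 85\right) = 61 \left(4 - 85\right) = 61 \left(-81\right) = -4941$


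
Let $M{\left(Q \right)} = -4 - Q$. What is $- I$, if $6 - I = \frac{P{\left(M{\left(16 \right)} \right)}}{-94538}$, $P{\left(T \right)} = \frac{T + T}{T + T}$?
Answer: $- \frac{567229}{94538} \approx -6.0$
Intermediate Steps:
$P{\left(T \right)} = 1$ ($P{\left(T \right)} = \frac{2 T}{2 T} = 2 T \frac{1}{2 T} = 1$)
$I = \frac{567229}{94538}$ ($I = 6 - 1 \frac{1}{-94538} = 6 - 1 \left(- \frac{1}{94538}\right) = 6 - - \frac{1}{94538} = 6 + \frac{1}{94538} = \frac{567229}{94538} \approx 6.0$)
$- I = \left(-1\right) \frac{567229}{94538} = - \frac{567229}{94538}$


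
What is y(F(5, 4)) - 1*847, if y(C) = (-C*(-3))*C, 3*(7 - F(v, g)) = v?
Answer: -2285/3 ≈ -761.67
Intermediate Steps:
F(v, g) = 7 - v/3
y(C) = 3*C**2 (y(C) = (3*C)*C = 3*C**2)
y(F(5, 4)) - 1*847 = 3*(7 - 1/3*5)**2 - 1*847 = 3*(7 - 5/3)**2 - 847 = 3*(16/3)**2 - 847 = 3*(256/9) - 847 = 256/3 - 847 = -2285/3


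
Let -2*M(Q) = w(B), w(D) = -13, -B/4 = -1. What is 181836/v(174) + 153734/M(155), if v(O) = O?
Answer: 9310550/377 ≈ 24696.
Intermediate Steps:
B = 4 (B = -4*(-1) = 4)
M(Q) = 13/2 (M(Q) = -1/2*(-13) = 13/2)
181836/v(174) + 153734/M(155) = 181836/174 + 153734/(13/2) = 181836*(1/174) + 153734*(2/13) = 30306/29 + 307468/13 = 9310550/377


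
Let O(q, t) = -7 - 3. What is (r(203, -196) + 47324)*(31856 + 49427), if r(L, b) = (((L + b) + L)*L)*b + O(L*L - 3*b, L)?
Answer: -675312656978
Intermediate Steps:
O(q, t) = -10
r(L, b) = -10 + L*b*(b + 2*L) (r(L, b) = (((L + b) + L)*L)*b - 10 = ((b + 2*L)*L)*b - 10 = (L*(b + 2*L))*b - 10 = L*b*(b + 2*L) - 10 = -10 + L*b*(b + 2*L))
(r(203, -196) + 47324)*(31856 + 49427) = ((-10 + 203*(-196)**2 + 2*(-196)*203**2) + 47324)*(31856 + 49427) = ((-10 + 203*38416 + 2*(-196)*41209) + 47324)*81283 = ((-10 + 7798448 - 16153928) + 47324)*81283 = (-8355490 + 47324)*81283 = -8308166*81283 = -675312656978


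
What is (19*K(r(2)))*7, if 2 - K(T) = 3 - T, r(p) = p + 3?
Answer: 532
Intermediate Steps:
r(p) = 3 + p
K(T) = -1 + T (K(T) = 2 - (3 - T) = 2 + (-3 + T) = -1 + T)
(19*K(r(2)))*7 = (19*(-1 + (3 + 2)))*7 = (19*(-1 + 5))*7 = (19*4)*7 = 76*7 = 532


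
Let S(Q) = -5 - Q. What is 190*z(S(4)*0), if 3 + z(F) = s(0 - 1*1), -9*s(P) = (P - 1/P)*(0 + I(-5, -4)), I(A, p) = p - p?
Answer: -570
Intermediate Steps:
I(A, p) = 0
s(P) = 0 (s(P) = -(P - 1/P)*(0 + 0)/9 = -(P - 1/P)*0/9 = -⅑*0 = 0)
z(F) = -3 (z(F) = -3 + 0 = -3)
190*z(S(4)*0) = 190*(-3) = -570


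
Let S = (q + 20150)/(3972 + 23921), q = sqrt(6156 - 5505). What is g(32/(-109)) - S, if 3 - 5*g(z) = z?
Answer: -968163/15201685 - sqrt(651)/27893 ≈ -0.064603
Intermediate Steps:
g(z) = 3/5 - z/5
q = sqrt(651) ≈ 25.515
S = 20150/27893 + sqrt(651)/27893 (S = (sqrt(651) + 20150)/(3972 + 23921) = (20150 + sqrt(651))/27893 = (20150 + sqrt(651))*(1/27893) = 20150/27893 + sqrt(651)/27893 ≈ 0.72332)
g(32/(-109)) - S = (3/5 - 32/(5*(-109))) - (20150/27893 + sqrt(651)/27893) = (3/5 - 32*(-1)/(5*109)) + (-20150/27893 - sqrt(651)/27893) = (3/5 - 1/5*(-32/109)) + (-20150/27893 - sqrt(651)/27893) = (3/5 + 32/545) + (-20150/27893 - sqrt(651)/27893) = 359/545 + (-20150/27893 - sqrt(651)/27893) = -968163/15201685 - sqrt(651)/27893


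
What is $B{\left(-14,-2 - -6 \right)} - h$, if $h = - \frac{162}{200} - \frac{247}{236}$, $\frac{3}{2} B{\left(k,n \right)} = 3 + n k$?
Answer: $- \frac{296269}{8850} \approx -33.477$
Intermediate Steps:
$B{\left(k,n \right)} = 2 + \frac{2 k n}{3}$ ($B{\left(k,n \right)} = \frac{2 \left(3 + n k\right)}{3} = \frac{2 \left(3 + k n\right)}{3} = 2 + \frac{2 k n}{3}$)
$h = - \frac{5477}{2950}$ ($h = \left(-162\right) \frac{1}{200} - \frac{247}{236} = - \frac{81}{100} - \frac{247}{236} = - \frac{5477}{2950} \approx -1.8566$)
$B{\left(-14,-2 - -6 \right)} - h = \left(2 + \frac{2}{3} \left(-14\right) \left(-2 - -6\right)\right) - - \frac{5477}{2950} = \left(2 + \frac{2}{3} \left(-14\right) \left(-2 + 6\right)\right) + \frac{5477}{2950} = \left(2 + \frac{2}{3} \left(-14\right) 4\right) + \frac{5477}{2950} = \left(2 - \frac{112}{3}\right) + \frac{5477}{2950} = - \frac{106}{3} + \frac{5477}{2950} = - \frac{296269}{8850}$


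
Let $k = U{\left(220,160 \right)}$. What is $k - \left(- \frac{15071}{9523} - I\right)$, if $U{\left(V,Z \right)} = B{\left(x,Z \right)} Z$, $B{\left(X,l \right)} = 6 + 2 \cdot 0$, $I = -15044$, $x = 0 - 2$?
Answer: $- \frac{134106861}{9523} \approx -14082.0$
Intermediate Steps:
$x = -2$
$B{\left(X,l \right)} = 6$ ($B{\left(X,l \right)} = 6 + 0 = 6$)
$U{\left(V,Z \right)} = 6 Z$
$k = 960$ ($k = 6 \cdot 160 = 960$)
$k - \left(- \frac{15071}{9523} - I\right) = 960 - \left(- \frac{15071}{9523} - -15044\right) = 960 - \left(\left(-15071\right) \frac{1}{9523} + 15044\right) = 960 - \left(- \frac{15071}{9523} + 15044\right) = 960 - \frac{143248941}{9523} = - \frac{134106861}{9523}$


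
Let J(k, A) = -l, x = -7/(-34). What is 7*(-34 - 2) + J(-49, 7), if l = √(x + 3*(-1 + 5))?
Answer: -252 - √14110/34 ≈ -255.49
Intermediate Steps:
x = 7/34 (x = -7*(-1/34) = 7/34 ≈ 0.20588)
l = √14110/34 (l = √(7/34 + 3*(-1 + 5)) = √(7/34 + 3*4) = √(7/34 + 12) = √(415/34) = √14110/34 ≈ 3.4937)
J(k, A) = -√14110/34
7*(-34 - 2) + J(-49, 7) = 7*(-34 - 2) - √14110/34 = 7*(-36) - √14110/34 = -252 - √14110/34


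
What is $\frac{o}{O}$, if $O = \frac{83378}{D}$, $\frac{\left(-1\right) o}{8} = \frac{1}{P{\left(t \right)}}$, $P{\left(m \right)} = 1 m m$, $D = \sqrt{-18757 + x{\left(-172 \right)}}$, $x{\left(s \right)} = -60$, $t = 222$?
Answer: $- \frac{i \sqrt{18817}}{513650169} \approx - 2.6706 \cdot 10^{-7} i$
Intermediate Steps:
$D = i \sqrt{18817}$ ($D = \sqrt{-18757 - 60} = \sqrt{-18817} = i \sqrt{18817} \approx 137.18 i$)
$P{\left(m \right)} = m^{2}$ ($P{\left(m \right)} = m m = m^{2}$)
$o = - \frac{2}{12321}$ ($o = - \frac{8}{222^{2}} = - \frac{8}{49284} = \left(-8\right) \frac{1}{49284} = - \frac{2}{12321} \approx -0.00016232$)
$O = - \frac{83378 i \sqrt{18817}}{18817}$ ($O = \frac{83378}{i \sqrt{18817}} = 83378 \left(- \frac{i \sqrt{18817}}{18817}\right) = - \frac{83378 i \sqrt{18817}}{18817} \approx - 607.82 i$)
$\frac{o}{O} = - \frac{2}{12321 \left(- \frac{83378 i \sqrt{18817}}{18817}\right)} = - \frac{2 \frac{i \sqrt{18817}}{83378}}{12321} = - \frac{i \sqrt{18817}}{513650169}$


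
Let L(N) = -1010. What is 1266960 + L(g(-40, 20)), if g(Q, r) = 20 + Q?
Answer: 1265950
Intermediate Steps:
1266960 + L(g(-40, 20)) = 1266960 - 1010 = 1265950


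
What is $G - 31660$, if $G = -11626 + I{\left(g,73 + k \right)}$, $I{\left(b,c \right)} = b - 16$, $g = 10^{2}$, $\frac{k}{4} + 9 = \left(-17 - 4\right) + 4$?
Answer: $-43202$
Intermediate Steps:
$k = -104$ ($k = -36 + 4 \left(\left(-17 - 4\right) + 4\right) = -36 + 4 \left(-21 + 4\right) = -36 + 4 \left(-17\right) = -36 - 68 = -104$)
$g = 100$
$I{\left(b,c \right)} = -16 + b$
$G = -11542$ ($G = -11626 + \left(-16 + 100\right) = -11626 + 84 = -11542$)
$G - 31660 = -11542 - 31660 = -43202$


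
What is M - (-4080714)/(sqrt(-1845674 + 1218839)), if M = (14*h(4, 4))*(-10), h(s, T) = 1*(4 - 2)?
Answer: -280 - 123658*I*sqrt(626835)/18995 ≈ -280.0 - 5154.2*I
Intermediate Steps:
h(s, T) = 2 (h(s, T) = 1*2 = 2)
M = -280 (M = (14*2)*(-10) = 28*(-10) = -280)
M - (-4080714)/(sqrt(-1845674 + 1218839)) = -280 - (-4080714)/(sqrt(-1845674 + 1218839)) = -280 - (-4080714)/(sqrt(-626835)) = -280 - (-4080714)/(I*sqrt(626835)) = -280 - (-4080714)*(-I*sqrt(626835)/626835) = -280 - 123658*I*sqrt(626835)/18995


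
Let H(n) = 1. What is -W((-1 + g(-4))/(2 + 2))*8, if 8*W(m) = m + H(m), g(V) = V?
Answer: ¼ ≈ 0.25000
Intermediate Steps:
W(m) = ⅛ + m/8 (W(m) = (m + 1)/8 = (1 + m)/8 = ⅛ + m/8)
-W((-1 + g(-4))/(2 + 2))*8 = -(⅛ + ((-1 - 4)/(2 + 2))/8)*8 = -(⅛ + (-5/4)/8)*8 = -(⅛ + (-5*¼)/8)*8 = -(⅛ + (⅛)*(-5/4))*8 = -(⅛ - 5/32)*8 = -1*(-1/32)*8 = (1/32)*8 = ¼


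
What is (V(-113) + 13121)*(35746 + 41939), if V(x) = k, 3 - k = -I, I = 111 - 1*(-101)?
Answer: 1036007160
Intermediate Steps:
I = 212 (I = 111 + 101 = 212)
k = 215 (k = 3 - (-1)*212 = 3 - 1*(-212) = 3 + 212 = 215)
V(x) = 215
(V(-113) + 13121)*(35746 + 41939) = (215 + 13121)*(35746 + 41939) = 13336*77685 = 1036007160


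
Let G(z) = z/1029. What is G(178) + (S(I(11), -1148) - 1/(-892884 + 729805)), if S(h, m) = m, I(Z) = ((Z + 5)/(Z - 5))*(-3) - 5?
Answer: -27516412711/23972613 ≈ -1147.8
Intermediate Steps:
G(z) = z/1029 (G(z) = z*(1/1029) = z/1029)
I(Z) = -5 - 3*(5 + Z)/(-5 + Z) (I(Z) = ((5 + Z)/(-5 + Z))*(-3) - 5 = -3*(5 + Z)/(-5 + Z) - 5 = -5 - 3*(5 + Z)/(-5 + Z))
G(178) + (S(I(11), -1148) - 1/(-892884 + 729805)) = (1/1029)*178 + (-1148 - 1/(-892884 + 729805)) = 178/1029 + (-1148 - 1/(-163079)) = 178/1029 + (-1148 - 1*(-1/163079)) = 178/1029 + (-1148 + 1/163079) = 178/1029 - 187214691/163079 = -27516412711/23972613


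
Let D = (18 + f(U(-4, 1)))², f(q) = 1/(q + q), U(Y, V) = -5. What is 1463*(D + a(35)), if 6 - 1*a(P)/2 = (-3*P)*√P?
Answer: 48631583/100 + 307230*√35 ≈ 2.3039e+6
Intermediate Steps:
a(P) = 12 + 6*P^(3/2) (a(P) = 12 - 2*(-3*P)*√P = 12 - (-6)*P^(3/2) = 12 + 6*P^(3/2))
f(q) = 1/(2*q)
D = 32041/100 (D = (18 + (½)/(-5))² = (18 + (½)*(-⅕))² = (18 - ⅒)² = (179/10)² = 32041/100 ≈ 320.41)
1463*(D + a(35)) = 1463*(32041/100 + (12 + 6*35^(3/2))) = 1463*(32041/100 + (12 + 6*(35*√35))) = 1463*(32041/100 + (12 + 210*√35)) = 1463*(33241/100 + 210*√35) = 48631583/100 + 307230*√35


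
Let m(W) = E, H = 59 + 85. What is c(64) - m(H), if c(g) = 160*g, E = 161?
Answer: 10079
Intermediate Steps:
H = 144
m(W) = 161
c(64) - m(H) = 160*64 - 1*161 = 10240 - 161 = 10079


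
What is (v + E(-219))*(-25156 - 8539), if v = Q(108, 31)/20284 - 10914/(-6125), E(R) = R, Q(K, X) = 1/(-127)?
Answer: 23096965652794547/3155683300 ≈ 7.3192e+6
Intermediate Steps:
Q(K, X) = -1/127
v = 28115200027/15778416500 (v = -1/127/20284 - 10914/(-6125) = -1/127*1/20284 - 10914*(-1/6125) = -1/2576068 + 10914/6125 = 28115200027/15778416500 ≈ 1.7819)
(v + E(-219))*(-25156 - 8539) = (28115200027/15778416500 - 219)*(-25156 - 8539) = -3427358013473/15778416500*(-33695) = 23096965652794547/3155683300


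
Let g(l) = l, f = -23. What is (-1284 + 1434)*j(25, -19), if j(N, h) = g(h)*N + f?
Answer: -74700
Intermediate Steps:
j(N, h) = -23 + N*h (j(N, h) = h*N - 23 = N*h - 23 = -23 + N*h)
(-1284 + 1434)*j(25, -19) = (-1284 + 1434)*(-23 + 25*(-19)) = 150*(-23 - 475) = 150*(-498) = -74700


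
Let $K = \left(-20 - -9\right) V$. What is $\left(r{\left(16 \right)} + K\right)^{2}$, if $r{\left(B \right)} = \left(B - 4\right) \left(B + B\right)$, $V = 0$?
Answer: $147456$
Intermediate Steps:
$K = 0$ ($K = \left(-20 - -9\right) 0 = \left(-20 + 9\right) 0 = \left(-11\right) 0 = 0$)
$r{\left(B \right)} = 2 B \left(-4 + B\right)$ ($r{\left(B \right)} = \left(-4 + B\right) 2 B = 2 B \left(-4 + B\right)$)
$\left(r{\left(16 \right)} + K\right)^{2} = \left(2 \cdot 16 \left(-4 + 16\right) + 0\right)^{2} = \left(2 \cdot 16 \cdot 12 + 0\right)^{2} = \left(384 + 0\right)^{2} = 384^{2} = 147456$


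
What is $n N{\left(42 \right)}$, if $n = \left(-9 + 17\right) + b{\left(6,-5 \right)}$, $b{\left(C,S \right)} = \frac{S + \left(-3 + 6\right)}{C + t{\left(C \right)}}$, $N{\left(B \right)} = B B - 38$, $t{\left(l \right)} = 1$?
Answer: $\frac{93204}{7} \approx 13315.0$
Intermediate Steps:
$N{\left(B \right)} = -38 + B^{2}$ ($N{\left(B \right)} = B^{2} - 38 = -38 + B^{2}$)
$b{\left(C,S \right)} = \frac{3 + S}{1 + C}$ ($b{\left(C,S \right)} = \frac{S + \left(-3 + 6\right)}{C + 1} = \frac{S + 3}{1 + C} = \frac{3 + S}{1 + C}$)
$n = \frac{54}{7}$ ($n = \left(-9 + 17\right) + \frac{3 - 5}{1 + 6} = 8 + \frac{1}{7} \left(-2\right) = 8 - \frac{2}{7} = \frac{54}{7} \approx 7.7143$)
$n N{\left(42 \right)} = \frac{54 \left(-38 + 42^{2}\right)}{7} = \frac{54 \left(-38 + 1764\right)}{7} = \frac{54}{7} \cdot 1726 = \frac{93204}{7}$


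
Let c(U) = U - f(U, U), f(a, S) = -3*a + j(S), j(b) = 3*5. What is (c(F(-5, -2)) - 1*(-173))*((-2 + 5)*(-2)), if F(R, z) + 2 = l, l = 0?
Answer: -900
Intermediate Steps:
j(b) = 15
F(R, z) = -2 (F(R, z) = -2 + 0 = -2)
f(a, S) = 15 - 3*a (f(a, S) = -3*a + 15 = 15 - 3*a)
c(U) = -15 + 4*U (c(U) = U - (15 - 3*U) = U + (-15 + 3*U) = -15 + 4*U)
(c(F(-5, -2)) - 1*(-173))*((-2 + 5)*(-2)) = ((-15 + 4*(-2)) - 1*(-173))*((-2 + 5)*(-2)) = ((-15 - 8) + 173)*(3*(-2)) = (-23 + 173)*(-6) = 150*(-6) = -900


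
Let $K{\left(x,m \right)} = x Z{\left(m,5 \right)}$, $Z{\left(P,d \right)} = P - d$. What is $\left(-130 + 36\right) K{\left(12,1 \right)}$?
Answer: $4512$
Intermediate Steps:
$K{\left(x,m \right)} = x \left(-5 + m\right)$ ($K{\left(x,m \right)} = x \left(m - 5\right) = x \left(-5 + m\right)$)
$\left(-130 + 36\right) K{\left(12,1 \right)} = \left(-130 + 36\right) 12 \left(-5 + 1\right) = - 94 \cdot 12 \left(-4\right) = \left(-94\right) \left(-48\right) = 4512$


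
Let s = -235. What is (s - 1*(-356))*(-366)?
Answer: -44286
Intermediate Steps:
(s - 1*(-356))*(-366) = (-235 - 1*(-356))*(-366) = (-235 + 356)*(-366) = 121*(-366) = -44286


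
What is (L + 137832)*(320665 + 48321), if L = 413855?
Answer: 203564779382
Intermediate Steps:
(L + 137832)*(320665 + 48321) = (413855 + 137832)*(320665 + 48321) = 551687*368986 = 203564779382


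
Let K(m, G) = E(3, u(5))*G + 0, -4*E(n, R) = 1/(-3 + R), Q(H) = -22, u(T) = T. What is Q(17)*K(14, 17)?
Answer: 187/4 ≈ 46.750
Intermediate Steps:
E(n, R) = -1/(4*(-3 + R))
K(m, G) = -G/8 (K(m, G) = (-1/(-12 + 4*5))*G + 0 = (-1/(-12 + 20))*G + 0 = (-1/8)*G + 0 = (-1*⅛)*G + 0 = -G/8 + 0 = -G/8)
Q(17)*K(14, 17) = -(-11)*17/4 = -22*(-17/8) = 187/4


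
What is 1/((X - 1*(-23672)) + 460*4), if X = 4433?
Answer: 1/29945 ≈ 3.3395e-5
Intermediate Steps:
1/((X - 1*(-23672)) + 460*4) = 1/((4433 - 1*(-23672)) + 460*4) = 1/((4433 + 23672) + 1840) = 1/(28105 + 1840) = 1/29945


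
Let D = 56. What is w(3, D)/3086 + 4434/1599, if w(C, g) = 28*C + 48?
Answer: 2315732/822419 ≈ 2.8158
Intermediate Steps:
w(C, g) = 48 + 28*C
w(3, D)/3086 + 4434/1599 = (48 + 28*3)/3086 + 4434/1599 = (48 + 84)*(1/3086) + 4434*(1/1599) = 132*(1/3086) + 1478/533 = 66/1543 + 1478/533 = 2315732/822419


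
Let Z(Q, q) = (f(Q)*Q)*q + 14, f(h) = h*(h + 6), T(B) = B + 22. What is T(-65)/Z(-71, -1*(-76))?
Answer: 43/24902526 ≈ 1.7267e-6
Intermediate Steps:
T(B) = 22 + B
f(h) = h*(6 + h)
Z(Q, q) = 14 + q*Q**2*(6 + Q) (Z(Q, q) = ((Q*(6 + Q))*Q)*q + 14 = (Q**2*(6 + Q))*q + 14 = q*Q**2*(6 + Q) + 14 = 14 + q*Q**2*(6 + Q))
T(-65)/Z(-71, -1*(-76)) = (22 - 65)/(14 - 1*(-76)*(-71)**2*(6 - 71)) = -43/(14 + 76*5041*(-65)) = -43/(14 - 24902540) = -43/(-24902526) = -43*(-1/24902526) = 43/24902526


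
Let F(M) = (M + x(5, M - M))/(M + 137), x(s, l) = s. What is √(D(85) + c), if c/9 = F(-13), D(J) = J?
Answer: √81127/31 ≈ 9.1880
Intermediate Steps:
F(M) = (5 + M)/(137 + M) (F(M) = (M + 5)/(M + 137) = (5 + M)/(137 + M))
c = -18/31 (c = 9*((5 - 13)/(137 - 13)) = 9*(-8/124) = 9*((1/124)*(-8)) = 9*(-2/31) = -18/31 ≈ -0.58065)
√(D(85) + c) = √(85 - 18/31) = √(2617/31) = √81127/31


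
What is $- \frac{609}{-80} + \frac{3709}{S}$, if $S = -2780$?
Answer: $\frac{13963}{2224} \approx 6.2783$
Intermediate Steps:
$- \frac{609}{-80} + \frac{3709}{S} = - \frac{609}{-80} + \frac{3709}{-2780} = \left(-609\right) \left(- \frac{1}{80}\right) + 3709 \left(- \frac{1}{2780}\right) = \frac{609}{80} - \frac{3709}{2780} = \frac{13963}{2224}$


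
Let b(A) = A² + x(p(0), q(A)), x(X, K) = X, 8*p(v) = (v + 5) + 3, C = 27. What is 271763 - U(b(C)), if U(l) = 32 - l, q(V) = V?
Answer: 272461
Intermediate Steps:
p(v) = 1 + v/8 (p(v) = ((v + 5) + 3)/8 = ((5 + v) + 3)/8 = (8 + v)/8 = 1 + v/8)
b(A) = 1 + A² (b(A) = A² + (1 + (⅛)*0) = A² + (1 + 0) = A² + 1 = 1 + A²)
271763 - U(b(C)) = 271763 - (32 - (1 + 27²)) = 271763 - (32 - (1 + 729)) = 271763 - (32 - 1*730) = 271763 - (32 - 730) = 271763 - 1*(-698) = 271763 + 698 = 272461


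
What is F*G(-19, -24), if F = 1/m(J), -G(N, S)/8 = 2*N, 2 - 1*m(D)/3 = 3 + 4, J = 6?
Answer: -304/15 ≈ -20.267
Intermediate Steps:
m(D) = -15 (m(D) = 6 - 3*(3 + 4) = 6 - 3*7 = 6 - 21 = -15)
G(N, S) = -16*N
F = -1/15 (F = 1/(-15) = -1/15 ≈ -0.066667)
F*G(-19, -24) = -(-16)*(-19)/15 = -1/15*304 = -304/15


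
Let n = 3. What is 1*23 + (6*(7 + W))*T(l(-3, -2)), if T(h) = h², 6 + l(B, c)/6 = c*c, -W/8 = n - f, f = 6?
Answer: 26807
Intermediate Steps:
W = 24 (W = -8*(3 - 1*6) = -8*(3 - 6) = -8*(-3) = 24)
l(B, c) = -36 + 6*c² (l(B, c) = -36 + 6*(c*c) = -36 + 6*c²)
1*23 + (6*(7 + W))*T(l(-3, -2)) = 1*23 + (6*(7 + 24))*(-36 + 6*(-2)²)² = 23 + (6*31)*(-36 + 6*4)² = 23 + 186*(-36 + 24)² = 23 + 186*(-12)² = 23 + 186*144 = 23 + 26784 = 26807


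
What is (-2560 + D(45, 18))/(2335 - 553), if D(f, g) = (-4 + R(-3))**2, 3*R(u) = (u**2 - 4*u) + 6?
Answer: -845/594 ≈ -1.4226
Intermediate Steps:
R(u) = 2 - 4*u/3 + u**2/3 (R(u) = ((u**2 - 4*u) + 6)/3 = (6 + u**2 - 4*u)/3 = 2 - 4*u/3 + u**2/3)
D(f, g) = 25 (D(f, g) = (-4 + (2 - 4/3*(-3) + (1/3)*(-3)**2))**2 = (-4 + (2 + 4 + (1/3)*9))**2 = (-4 + (2 + 4 + 3))**2 = (-4 + 9)**2 = 5**2 = 25)
(-2560 + D(45, 18))/(2335 - 553) = (-2560 + 25)/(2335 - 553) = -2535/1782 = -2535*1/1782 = -845/594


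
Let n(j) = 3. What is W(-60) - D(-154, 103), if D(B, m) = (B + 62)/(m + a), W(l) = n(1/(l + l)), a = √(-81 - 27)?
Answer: 41627/10717 - 552*I*√3/10717 ≈ 3.8842 - 0.089213*I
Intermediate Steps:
a = 6*I*√3 (a = √(-108) = 6*I*√3 ≈ 10.392*I)
W(l) = 3
D(B, m) = (62 + B)/(m + 6*I*√3) (D(B, m) = (B + 62)/(m + 6*I*√3) = (62 + B)/(m + 6*I*√3))
W(-60) - D(-154, 103) = 3 - (62 - 154)/(103 + 6*I*√3) = 3 - (-92)/(103 + 6*I*√3) = 3 + 92/(103 + 6*I*√3)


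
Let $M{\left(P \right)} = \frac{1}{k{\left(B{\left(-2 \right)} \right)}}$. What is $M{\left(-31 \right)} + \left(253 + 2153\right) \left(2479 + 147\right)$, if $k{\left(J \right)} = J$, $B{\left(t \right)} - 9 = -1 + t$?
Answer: $\frac{37908937}{6} \approx 6.3182 \cdot 10^{6}$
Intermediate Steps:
$B{\left(t \right)} = 8 + t$ ($B{\left(t \right)} = 9 + \left(-1 + t\right) = 8 + t$)
$M{\left(P \right)} = \frac{1}{6}$ ($M{\left(P \right)} = \frac{1}{8 - 2} = \frac{1}{6}$)
$M{\left(-31 \right)} + \left(253 + 2153\right) \left(2479 + 147\right) = \frac{1}{6} + \left(253 + 2153\right) \left(2479 + 147\right) = \frac{1}{6} + 2406 \cdot 2626 = \frac{1}{6} + 6318156 = \frac{37908937}{6}$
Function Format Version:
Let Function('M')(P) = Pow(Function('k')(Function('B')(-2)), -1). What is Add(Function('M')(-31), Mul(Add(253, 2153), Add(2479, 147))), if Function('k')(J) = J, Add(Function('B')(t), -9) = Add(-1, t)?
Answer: Rational(37908937, 6) ≈ 6.3182e+6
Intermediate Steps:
Function('B')(t) = Add(8, t) (Function('B')(t) = Add(9, Add(-1, t)) = Add(8, t))
Function('M')(P) = Rational(1, 6) (Function('M')(P) = Pow(Add(8, -2), -1) = Pow(6, -1) = Rational(1, 6))
Add(Function('M')(-31), Mul(Add(253, 2153), Add(2479, 147))) = Add(Rational(1, 6), Mul(Add(253, 2153), Add(2479, 147))) = Add(Rational(1, 6), Mul(2406, 2626)) = Add(Rational(1, 6), 6318156) = Rational(37908937, 6)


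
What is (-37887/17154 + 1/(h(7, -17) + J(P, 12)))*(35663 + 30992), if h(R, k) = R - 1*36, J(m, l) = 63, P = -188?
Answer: -7059897635/48603 ≈ -1.4526e+5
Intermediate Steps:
h(R, k) = -36 + R (h(R, k) = R - 36 = -36 + R)
(-37887/17154 + 1/(h(7, -17) + J(P, 12)))*(35663 + 30992) = (-37887/17154 + 1/((-36 + 7) + 63))*(35663 + 30992) = (-37887*1/17154 + 1/(-29 + 63))*66655 = (-12629/5718 + 1/34)*66655 = -105917/48603*66655 = -7059897635/48603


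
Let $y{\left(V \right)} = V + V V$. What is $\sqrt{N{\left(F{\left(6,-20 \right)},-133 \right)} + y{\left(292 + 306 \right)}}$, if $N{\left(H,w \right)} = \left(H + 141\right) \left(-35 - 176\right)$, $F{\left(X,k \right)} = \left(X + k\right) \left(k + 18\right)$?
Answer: $\sqrt{322543} \approx 567.93$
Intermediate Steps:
$F{\left(X,k \right)} = \left(18 + k\right) \left(X + k\right)$ ($F{\left(X,k \right)} = \left(X + k\right) \left(18 + k\right) = \left(18 + k\right) \left(X + k\right)$)
$N{\left(H,w \right)} = -29751 - 211 H$ ($N{\left(H,w \right)} = \left(141 + H\right) \left(-211\right) = -29751 - 211 H$)
$y{\left(V \right)} = V + V^{2}$
$\sqrt{N{\left(F{\left(6,-20 \right)},-133 \right)} + y{\left(292 + 306 \right)}} = \sqrt{\left(-29751 - 211 \left(\left(-20\right)^{2} + 18 \cdot 6 + 18 \left(-20\right) + 6 \left(-20\right)\right)\right) + \left(292 + 306\right) \left(1 + \left(292 + 306\right)\right)} = \sqrt{\left(-29751 - 211 \left(400 + 108 - 360 - 120\right)\right) + 598 \left(1 + 598\right)} = \sqrt{\left(-29751 - 5908\right) + 598 \cdot 599} = \sqrt{\left(-29751 - 5908\right) + 358202} = \sqrt{-35659 + 358202} = \sqrt{322543}$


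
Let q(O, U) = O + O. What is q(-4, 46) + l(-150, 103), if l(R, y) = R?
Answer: -158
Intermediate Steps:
q(O, U) = 2*O
q(-4, 46) + l(-150, 103) = 2*(-4) - 150 = -8 - 150 = -158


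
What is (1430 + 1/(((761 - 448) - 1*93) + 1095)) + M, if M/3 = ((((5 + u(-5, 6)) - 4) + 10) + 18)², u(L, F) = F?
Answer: 6713076/1315 ≈ 5105.0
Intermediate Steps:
M = 3675 (M = 3*((((5 + 6) - 4) + 10) + 18)² = 3*(((11 - 4) + 10) + 18)² = 3*((7 + 10) + 18)² = 3*(17 + 18)² = 3*35² = 3*1225 = 3675)
(1430 + 1/(((761 - 448) - 1*93) + 1095)) + M = (1430 + 1/(((761 - 448) - 1*93) + 1095)) + 3675 = (1430 + 1/((313 - 93) + 1095)) + 3675 = (1430 + 1/(220 + 1095)) + 3675 = (1430 + 1/1315) + 3675 = 1880451/1315 + 3675 = 6713076/1315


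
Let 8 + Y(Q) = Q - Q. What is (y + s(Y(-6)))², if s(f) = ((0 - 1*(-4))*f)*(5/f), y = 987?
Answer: 1014049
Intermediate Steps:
Y(Q) = -8 (Y(Q) = -8 + (Q - Q) = -8 + 0 = -8)
s(f) = 20 (s(f) = ((0 + 4)*f)*(5/f) = (4*f)*(5/f) = 20)
(y + s(Y(-6)))² = (987 + 20)² = 1007² = 1014049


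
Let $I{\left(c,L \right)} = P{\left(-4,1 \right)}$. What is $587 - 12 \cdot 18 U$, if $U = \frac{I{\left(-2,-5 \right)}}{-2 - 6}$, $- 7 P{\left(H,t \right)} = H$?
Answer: $\frac{4217}{7} \approx 602.43$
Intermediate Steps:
$P{\left(H,t \right)} = - \frac{H}{7}$
$I{\left(c,L \right)} = \frac{4}{7}$ ($I{\left(c,L \right)} = \left(- \frac{1}{7}\right) \left(-4\right) = \frac{4}{7}$)
$U = - \frac{1}{14}$ ($U = \frac{4}{7 \left(-2 - 6\right)} = \frac{4}{7 \left(-8\right)} = \frac{4}{7} \left(- \frac{1}{8}\right) = - \frac{1}{14} \approx -0.071429$)
$587 - 12 \cdot 18 U = 587 - 12 \cdot 18 \left(- \frac{1}{14}\right) = 587 - 216 \left(- \frac{1}{14}\right) = 587 - - \frac{108}{7} = 587 + \frac{108}{7} = \frac{4217}{7}$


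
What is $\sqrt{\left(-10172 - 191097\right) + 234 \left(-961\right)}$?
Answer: $i \sqrt{426143} \approx 652.8 i$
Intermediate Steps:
$\sqrt{\left(-10172 - 191097\right) + 234 \left(-961\right)} = \sqrt{-201269 - 224874} = \sqrt{-426143} = i \sqrt{426143}$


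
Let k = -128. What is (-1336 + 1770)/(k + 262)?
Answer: 217/67 ≈ 3.2388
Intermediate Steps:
(-1336 + 1770)/(k + 262) = (-1336 + 1770)/(-128 + 262) = 434/134 = 434*(1/134) = 217/67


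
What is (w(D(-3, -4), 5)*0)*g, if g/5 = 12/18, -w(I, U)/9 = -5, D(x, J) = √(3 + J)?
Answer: 0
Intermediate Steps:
w(I, U) = 45 (w(I, U) = -9*(-5) = 45)
g = 10/3 (g = 5*(12/18) = 5*(12*(1/18)) = 5*(⅔) = 10/3 ≈ 3.3333)
(w(D(-3, -4), 5)*0)*g = (45*0)*(10/3) = 0*(10/3) = 0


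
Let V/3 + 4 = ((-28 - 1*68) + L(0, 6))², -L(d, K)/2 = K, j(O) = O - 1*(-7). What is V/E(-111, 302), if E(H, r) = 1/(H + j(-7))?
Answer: -3882780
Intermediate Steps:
j(O) = 7 + O (j(O) = O + 7 = 7 + O)
L(d, K) = -2*K
E(H, r) = 1/H (E(H, r) = 1/(H + (7 - 7)) = 1/(H + 0) = 1/H)
V = 34980 (V = -12 + 3*((-28 - 1*68) - 2*6)² = -12 + 3*((-28 - 68) - 12)² = -12 + 3*(-96 - 12)² = -12 + 3*(-108)² = -12 + 3*11664 = -12 + 34992 = 34980)
V/E(-111, 302) = 34980/(1/(-111)) = 34980/(-1/111) = 34980*(-111) = -3882780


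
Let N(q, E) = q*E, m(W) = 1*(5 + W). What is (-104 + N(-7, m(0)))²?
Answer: 19321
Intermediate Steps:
m(W) = 5 + W
N(q, E) = E*q
(-104 + N(-7, m(0)))² = (-104 + (5 + 0)*(-7))² = (-104 + 5*(-7))² = (-104 - 35)² = (-139)² = 19321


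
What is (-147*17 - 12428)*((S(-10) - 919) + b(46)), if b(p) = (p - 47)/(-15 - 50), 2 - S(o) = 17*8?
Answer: 1021663588/65 ≈ 1.5718e+7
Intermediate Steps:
S(o) = -134 (S(o) = 2 - 17*8 = 2 - 1*136 = 2 - 136 = -134)
b(p) = 47/65 - p/65 (b(p) = (-47 + p)/(-65) = (-47 + p)*(-1/65) = 47/65 - p/65)
(-147*17 - 12428)*((S(-10) - 919) + b(46)) = (-147*17 - 12428)*((-134 - 919) + (47/65 - 1/65*46)) = (-2499 - 12428)*(-1053 + (47/65 - 46/65)) = -14927*(-1053 + 1/65) = -14927*(-68444/65) = 1021663588/65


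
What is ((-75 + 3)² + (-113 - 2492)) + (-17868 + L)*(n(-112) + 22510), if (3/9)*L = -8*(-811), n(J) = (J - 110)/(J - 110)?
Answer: 35930135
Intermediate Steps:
n(J) = 1 (n(J) = (-110 + J)/(-110 + J) = 1)
L = 19464 (L = 3*(-8*(-811)) = 3*6488 = 19464)
((-75 + 3)² + (-113 - 2492)) + (-17868 + L)*(n(-112) + 22510) = ((-75 + 3)² + (-113 - 2492)) + (-17868 + 19464)*(1 + 22510) = ((-72)² - 2605) + 1596*22511 = (5184 - 2605) + 35927556 = 2579 + 35927556 = 35930135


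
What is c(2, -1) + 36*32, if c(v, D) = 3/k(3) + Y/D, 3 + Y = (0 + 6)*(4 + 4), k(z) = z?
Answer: 1108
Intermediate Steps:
Y = 45 (Y = -3 + (0 + 6)*(4 + 4) = -3 + 6*8 = -3 + 48 = 45)
c(v, D) = 1 + 45/D (c(v, D) = 3/3 + 45/D = 3*(⅓) + 45/D = 1 + 45/D)
c(2, -1) + 36*32 = (45 - 1)/(-1) + 36*32 = -1*44 + 1152 = -44 + 1152 = 1108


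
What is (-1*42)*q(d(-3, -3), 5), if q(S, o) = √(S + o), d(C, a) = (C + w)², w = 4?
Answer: -42*√6 ≈ -102.88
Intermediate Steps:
d(C, a) = (4 + C)² (d(C, a) = (C + 4)² = (4 + C)²)
(-1*42)*q(d(-3, -3), 5) = (-1*42)*√((4 - 3)² + 5) = -42*√(1² + 5) = -42*√(1 + 5) = -42*√6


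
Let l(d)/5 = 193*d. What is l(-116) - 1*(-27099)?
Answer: -84841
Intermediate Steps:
l(d) = 965*d (l(d) = 5*(193*d) = 965*d)
l(-116) - 1*(-27099) = 965*(-116) - 1*(-27099) = -111940 + 27099 = -84841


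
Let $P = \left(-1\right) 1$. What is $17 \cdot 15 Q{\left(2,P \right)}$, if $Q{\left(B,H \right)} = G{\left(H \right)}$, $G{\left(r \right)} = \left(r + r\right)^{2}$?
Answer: $1020$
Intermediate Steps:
$P = -1$
$G{\left(r \right)} = 4 r^{2}$ ($G{\left(r \right)} = \left(2 r\right)^{2} = 4 r^{2}$)
$Q{\left(B,H \right)} = 4 H^{2}$
$17 \cdot 15 Q{\left(2,P \right)} = 17 \cdot 15 \cdot 4 \left(-1\right)^{2} = 255 \cdot 4 \cdot 1 = 255 \cdot 4 = 1020$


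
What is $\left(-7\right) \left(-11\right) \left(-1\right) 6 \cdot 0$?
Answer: $0$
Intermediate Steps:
$\left(-7\right) \left(-11\right) \left(-1\right) 6 \cdot 0 = 77 \left(\left(-6\right) 0\right) = 77 \cdot 0 = 0$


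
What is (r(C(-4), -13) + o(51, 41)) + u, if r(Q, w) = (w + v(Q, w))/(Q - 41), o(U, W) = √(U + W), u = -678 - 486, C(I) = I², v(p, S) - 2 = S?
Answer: -29076/25 + 2*√23 ≈ -1153.4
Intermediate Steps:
v(p, S) = 2 + S
u = -1164
r(Q, w) = (2 + 2*w)/(-41 + Q) (r(Q, w) = (w + (2 + w))/(Q - 41) = (2 + 2*w)/(-41 + Q))
(r(C(-4), -13) + o(51, 41)) + u = (2*(1 - 13)/(-41 + (-4)²) + √(51 + 41)) - 1164 = (2*(-12)/(-41 + 16) + √92) - 1164 = (2*(-12)/(-25) + 2*√23) - 1164 = (2*(-1/25)*(-12) + 2*√23) - 1164 = (24/25 + 2*√23) - 1164 = -29076/25 + 2*√23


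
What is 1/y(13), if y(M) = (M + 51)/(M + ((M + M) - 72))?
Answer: -33/64 ≈ -0.51563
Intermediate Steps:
y(M) = (51 + M)/(-72 + 3*M) (y(M) = (51 + M)/(M + (2*M - 72)) = (51 + M)/(M + (-72 + 2*M)) = (51 + M)/(-72 + 3*M))
1/y(13) = 1/((51 + 13)/(3*(-24 + 13))) = 1/((1/3)*64/(-11)) = 1/((1/3)*(-1/11)*64) = 1/(-64/33) = -33/64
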